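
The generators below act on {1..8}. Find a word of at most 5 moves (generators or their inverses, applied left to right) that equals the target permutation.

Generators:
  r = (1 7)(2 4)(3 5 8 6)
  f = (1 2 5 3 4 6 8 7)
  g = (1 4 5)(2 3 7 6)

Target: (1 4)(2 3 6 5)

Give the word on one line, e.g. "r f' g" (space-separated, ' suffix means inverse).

  after r: (1 7)(2 4)(3 5 8 6)
  after f: (2 6 4 5 7)
  after g': (1 5 3 2 7 6)
  after g': (1 4)(2 3 6 5)

r f g' g'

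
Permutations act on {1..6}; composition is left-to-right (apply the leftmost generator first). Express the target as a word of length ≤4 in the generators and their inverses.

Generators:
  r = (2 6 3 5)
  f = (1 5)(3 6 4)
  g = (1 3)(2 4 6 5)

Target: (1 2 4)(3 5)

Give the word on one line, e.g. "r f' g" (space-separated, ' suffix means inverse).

  after f: (1 5)(3 6 4)
  after g: (1 2 4)(3 5)

f g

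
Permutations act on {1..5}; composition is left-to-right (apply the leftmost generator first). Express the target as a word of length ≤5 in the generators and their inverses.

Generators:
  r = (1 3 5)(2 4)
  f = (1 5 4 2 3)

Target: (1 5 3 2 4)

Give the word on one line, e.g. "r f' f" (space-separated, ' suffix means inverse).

f' r' r'

  after f': (1 3 2 4 5)
  after r': (3 4)
  after r': (1 5 3 2 4)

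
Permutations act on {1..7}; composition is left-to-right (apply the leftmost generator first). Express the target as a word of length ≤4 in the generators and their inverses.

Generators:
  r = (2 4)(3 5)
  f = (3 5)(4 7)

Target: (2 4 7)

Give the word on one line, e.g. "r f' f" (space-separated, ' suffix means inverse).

  after r': (2 4)(3 5)
  after f': (2 7 4)
  after r: (2 7)(3 5)
  after f': (2 4 7)

r' f' r f'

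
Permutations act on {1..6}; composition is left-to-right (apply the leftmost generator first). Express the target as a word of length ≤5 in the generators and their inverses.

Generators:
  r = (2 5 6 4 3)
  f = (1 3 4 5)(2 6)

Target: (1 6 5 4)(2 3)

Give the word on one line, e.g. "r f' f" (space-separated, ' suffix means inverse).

  after f: (1 3 4 5)(2 6)
  after f: (1 4)(3 5)
  after r': (1 6 5 4)(2 3)

f f r'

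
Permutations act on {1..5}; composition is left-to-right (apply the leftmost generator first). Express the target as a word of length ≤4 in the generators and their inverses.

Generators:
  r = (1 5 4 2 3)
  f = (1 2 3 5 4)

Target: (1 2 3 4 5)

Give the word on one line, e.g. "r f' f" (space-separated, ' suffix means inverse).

  after r': (1 3 2 4 5)
  after f: (1 5 2)
  after f: (1 4)(3 5)
  after r: (1 2 3 4 5)

r' f f r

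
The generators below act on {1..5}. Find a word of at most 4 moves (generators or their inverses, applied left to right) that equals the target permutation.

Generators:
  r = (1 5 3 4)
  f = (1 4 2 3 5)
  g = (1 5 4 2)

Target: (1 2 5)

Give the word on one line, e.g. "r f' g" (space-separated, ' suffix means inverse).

  after f: (1 4 2 3 5)
  after g: (1 2 3 4)
  after r': (1 2 5)

f g r'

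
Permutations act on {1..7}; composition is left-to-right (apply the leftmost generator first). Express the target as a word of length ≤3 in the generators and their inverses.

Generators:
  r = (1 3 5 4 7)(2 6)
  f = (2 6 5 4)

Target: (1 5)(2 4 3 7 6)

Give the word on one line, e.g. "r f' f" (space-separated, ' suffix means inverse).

r' r' f'

  after r': (1 7 4 5 3)(2 6)
  after r': (1 4 3 7 5)
  after f': (1 5)(2 4 3 7 6)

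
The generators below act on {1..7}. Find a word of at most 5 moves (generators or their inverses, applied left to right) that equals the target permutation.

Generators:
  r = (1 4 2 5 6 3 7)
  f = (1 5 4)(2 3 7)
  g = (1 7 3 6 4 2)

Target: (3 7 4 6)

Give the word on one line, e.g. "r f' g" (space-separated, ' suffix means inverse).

  after r': (1 7 3 6 5 2 4)
  after g': (2 6 5 4)
  after f': (1 4 7 3 2 6)
  after g: (1 2 4 3)(6 7)
  after g: (3 7 4 6)

r' g' f' g g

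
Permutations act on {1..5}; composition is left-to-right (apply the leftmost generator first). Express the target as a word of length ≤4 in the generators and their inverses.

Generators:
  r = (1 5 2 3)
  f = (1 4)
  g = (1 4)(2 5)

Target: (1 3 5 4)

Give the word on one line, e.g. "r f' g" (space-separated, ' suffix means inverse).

  after r': (1 3 2 5)
  after g: (1 3 5 4)
  after f: (1 3 5)
  after f: (1 3 5 4)

r' g f f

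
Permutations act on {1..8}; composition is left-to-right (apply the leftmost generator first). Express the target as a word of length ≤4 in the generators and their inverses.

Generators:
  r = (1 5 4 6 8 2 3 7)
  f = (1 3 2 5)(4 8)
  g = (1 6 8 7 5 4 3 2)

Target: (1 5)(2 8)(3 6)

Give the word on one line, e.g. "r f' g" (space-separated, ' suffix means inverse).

r' r' f' r

  after r': (1 7 3 2 8 6 4 5)
  after r': (1 3 8 4)(2 6 5 7)
  after f': (2 6)(3 4 5 7)
  after r: (1 5)(2 8)(3 6)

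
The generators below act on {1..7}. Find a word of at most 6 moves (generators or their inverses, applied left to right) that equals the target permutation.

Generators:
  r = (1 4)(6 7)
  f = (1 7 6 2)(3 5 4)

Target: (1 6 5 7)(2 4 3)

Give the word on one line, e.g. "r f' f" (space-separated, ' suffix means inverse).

  after f: (1 7 6 2)(3 5 4)
  after r: (1 6 2 4 3 5)
  after f: (1 2 3 4 5 7 6)
  after r': (1 2 3)(4 5 6)
  after f': (1 6 5 7)(2 4 3)

f r f r' f'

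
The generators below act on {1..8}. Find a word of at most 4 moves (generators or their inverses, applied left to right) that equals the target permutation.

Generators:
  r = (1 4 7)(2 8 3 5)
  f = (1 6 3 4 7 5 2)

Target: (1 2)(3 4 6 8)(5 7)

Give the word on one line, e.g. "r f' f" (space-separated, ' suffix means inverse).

f' f' r

  after f': (1 2 5 7 4 3 6)
  after f': (1 5 4 6 2 7 3)
  after r: (1 2)(3 4 6 8)(5 7)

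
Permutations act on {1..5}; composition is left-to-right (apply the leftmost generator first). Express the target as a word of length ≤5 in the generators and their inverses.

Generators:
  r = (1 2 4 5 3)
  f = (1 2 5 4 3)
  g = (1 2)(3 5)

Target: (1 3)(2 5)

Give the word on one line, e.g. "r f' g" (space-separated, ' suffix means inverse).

  after f: (1 2 5 4 3)
  after g: (2 3)(4 5)
  after r': (1 3)(2 5)

f g r'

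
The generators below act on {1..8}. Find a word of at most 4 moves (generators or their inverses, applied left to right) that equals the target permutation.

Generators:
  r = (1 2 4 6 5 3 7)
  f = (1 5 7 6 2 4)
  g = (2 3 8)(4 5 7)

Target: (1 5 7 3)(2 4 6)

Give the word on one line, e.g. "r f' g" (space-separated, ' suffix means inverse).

r' f'

  after r': (1 7 3 5 6 4 2)
  after f': (1 5 7 3)(2 4 6)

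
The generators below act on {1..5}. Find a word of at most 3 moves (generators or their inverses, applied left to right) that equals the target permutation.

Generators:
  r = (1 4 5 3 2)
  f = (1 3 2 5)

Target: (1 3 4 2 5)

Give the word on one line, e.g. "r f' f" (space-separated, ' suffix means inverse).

r r r

  after r: (1 4 5 3 2)
  after r: (1 5 2 4 3)
  after r: (1 3 4 2 5)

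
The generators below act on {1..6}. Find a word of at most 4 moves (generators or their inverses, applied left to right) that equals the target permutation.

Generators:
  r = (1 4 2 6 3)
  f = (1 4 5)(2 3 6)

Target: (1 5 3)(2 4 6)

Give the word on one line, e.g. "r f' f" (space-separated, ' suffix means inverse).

  after r: (1 4 2 6 3)
  after f: (1 5)(3 4)
  after r': (1 5 3)(2 4 6)

r f r'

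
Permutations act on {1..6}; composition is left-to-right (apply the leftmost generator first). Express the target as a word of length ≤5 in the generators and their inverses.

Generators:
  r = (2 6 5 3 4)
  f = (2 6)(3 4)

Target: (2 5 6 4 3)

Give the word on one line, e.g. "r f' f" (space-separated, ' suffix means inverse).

f' r' f' r

  after f': (2 6)(3 4)
  after r': (4 5 6)
  after f': (2 6 3 4 5)
  after r: (2 5 6 4 3)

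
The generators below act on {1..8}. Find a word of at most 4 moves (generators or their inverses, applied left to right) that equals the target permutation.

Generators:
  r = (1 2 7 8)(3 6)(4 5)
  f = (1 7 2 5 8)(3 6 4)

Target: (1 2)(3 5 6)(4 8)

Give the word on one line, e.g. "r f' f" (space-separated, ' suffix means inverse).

r f' f' r

  after r: (1 2 7 8)(3 6)(4 5)
  after f': (1 7 5 6 4 2)
  after f': (2 8 5 3 4 7)
  after r: (1 2)(3 5 6)(4 8)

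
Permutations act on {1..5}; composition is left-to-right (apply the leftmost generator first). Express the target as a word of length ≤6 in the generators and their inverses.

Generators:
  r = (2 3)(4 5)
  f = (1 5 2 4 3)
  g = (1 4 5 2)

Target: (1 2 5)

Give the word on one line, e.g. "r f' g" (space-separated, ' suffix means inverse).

g f g' r'

  after g: (1 4 5 2)
  after f: (1 3)(2 5 4)
  after g': (1 3 2 4 5)
  after r': (1 2 5)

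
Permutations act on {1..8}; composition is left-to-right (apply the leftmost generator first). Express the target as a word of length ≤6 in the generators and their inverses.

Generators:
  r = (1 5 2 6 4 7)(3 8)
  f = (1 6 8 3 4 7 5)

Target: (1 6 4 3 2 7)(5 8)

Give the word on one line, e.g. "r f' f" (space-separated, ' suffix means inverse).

f r' f' f' r

  after f: (1 6 8 3 4 7 5)
  after r': (1 2 5 7)(3 6)
  after f': (1 2 7 5 4 3)(6 8)
  after f': (1 2 4 8)(3 5)
  after r: (1 6 4 3 2 7)(5 8)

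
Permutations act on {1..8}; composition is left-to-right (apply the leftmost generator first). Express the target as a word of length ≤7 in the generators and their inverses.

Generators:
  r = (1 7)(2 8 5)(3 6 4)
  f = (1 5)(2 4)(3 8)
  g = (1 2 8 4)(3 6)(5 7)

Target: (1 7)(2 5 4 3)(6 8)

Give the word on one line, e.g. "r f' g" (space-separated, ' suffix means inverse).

  after f: (1 5)(2 4)(3 8)
  after g: (1 7 5 2)(3 4 8 6)
  after f: (1 7)(2 5 4 3)(6 8)
  after f: (1 7 5 2)(3 4 8 6)
  after f: (1 7)(2 5 4 3)(6 8)

f g f f f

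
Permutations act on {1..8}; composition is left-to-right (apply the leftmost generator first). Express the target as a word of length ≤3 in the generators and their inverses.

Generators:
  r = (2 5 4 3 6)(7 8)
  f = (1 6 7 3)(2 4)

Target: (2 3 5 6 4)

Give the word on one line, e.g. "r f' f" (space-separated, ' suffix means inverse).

  after r': (2 6 3 4 5)(7 8)
  after r': (2 3 5 6 4)

r' r'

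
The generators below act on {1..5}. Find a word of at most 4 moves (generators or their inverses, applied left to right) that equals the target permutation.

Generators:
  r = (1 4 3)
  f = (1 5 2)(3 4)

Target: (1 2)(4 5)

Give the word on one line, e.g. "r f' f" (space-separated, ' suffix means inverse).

f r f r

  after f: (1 5 2)(3 4)
  after r: (1 5 2 4)
  after f: (1 2 3 4 5)
  after r: (1 2)(4 5)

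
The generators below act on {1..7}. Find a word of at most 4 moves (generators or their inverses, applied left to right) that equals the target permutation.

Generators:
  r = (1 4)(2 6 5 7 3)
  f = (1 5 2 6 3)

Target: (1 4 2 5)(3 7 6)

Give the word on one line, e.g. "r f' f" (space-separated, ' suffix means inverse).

  after r': (1 4)(2 3 7 5 6)
  after f: (1 4 5 3 7 2)
  after f: (1 4 2 5)(3 7 6)

r' f f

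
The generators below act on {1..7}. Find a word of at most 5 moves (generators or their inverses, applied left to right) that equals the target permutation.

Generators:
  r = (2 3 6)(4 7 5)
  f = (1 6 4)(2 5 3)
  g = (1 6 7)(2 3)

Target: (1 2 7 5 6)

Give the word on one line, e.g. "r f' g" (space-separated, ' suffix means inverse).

  after g': (1 7 6)(2 3)
  after r: (1 5 4 7 2 6)
  after g: (1 5 4)(2 7 3)
  after f': (1 2 7 5 6)

g' r g f'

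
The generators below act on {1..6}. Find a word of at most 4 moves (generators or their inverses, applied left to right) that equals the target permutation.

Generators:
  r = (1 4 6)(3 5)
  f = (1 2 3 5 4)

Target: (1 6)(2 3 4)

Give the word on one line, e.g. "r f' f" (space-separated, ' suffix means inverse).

  after r': (1 6 4)(3 5)
  after f: (1 6)(2 3 4)

r' f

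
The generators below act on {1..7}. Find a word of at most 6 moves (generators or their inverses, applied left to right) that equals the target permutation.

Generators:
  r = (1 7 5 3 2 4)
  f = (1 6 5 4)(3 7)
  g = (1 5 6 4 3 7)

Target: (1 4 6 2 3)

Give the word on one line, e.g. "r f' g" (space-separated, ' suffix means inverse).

  after g: (1 5 6 4 3 7)
  after g: (1 6 3)(4 7 5)
  after r: (1 6 2 4 5)(3 7)
  after g: (1 4 6 2 3)

g g r g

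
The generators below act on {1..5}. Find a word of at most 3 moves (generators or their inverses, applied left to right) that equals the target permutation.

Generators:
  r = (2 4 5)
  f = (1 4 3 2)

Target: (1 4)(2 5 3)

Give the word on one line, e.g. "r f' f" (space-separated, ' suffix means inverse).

r' f

  after r': (2 5 4)
  after f: (1 4)(2 5 3)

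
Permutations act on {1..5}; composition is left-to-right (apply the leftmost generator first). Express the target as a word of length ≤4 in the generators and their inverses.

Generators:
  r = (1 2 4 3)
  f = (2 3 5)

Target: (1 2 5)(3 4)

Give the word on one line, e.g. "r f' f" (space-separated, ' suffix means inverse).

  after f': (2 5 3)
  after r': (1 3)(2 5 4)
  after r': (1 4)(2 5)
  after r': (1 2 5)(3 4)

f' r' r' r'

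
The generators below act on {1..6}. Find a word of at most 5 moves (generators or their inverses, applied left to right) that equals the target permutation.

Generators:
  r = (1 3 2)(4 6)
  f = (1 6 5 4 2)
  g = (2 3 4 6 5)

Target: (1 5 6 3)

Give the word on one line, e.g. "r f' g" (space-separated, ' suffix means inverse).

f' g' r

  after f': (1 2 4 5 6)
  after g': (1 5 4 6)(2 3)
  after r: (1 5 6 3)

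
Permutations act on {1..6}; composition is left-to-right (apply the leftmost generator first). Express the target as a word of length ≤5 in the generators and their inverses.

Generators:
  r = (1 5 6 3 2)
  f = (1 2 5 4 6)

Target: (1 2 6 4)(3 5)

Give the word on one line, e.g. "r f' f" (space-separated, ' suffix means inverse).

r r f f

  after r: (1 5 6 3 2)
  after r: (1 6 2 5 3)
  after f: (2 4 6 5 3)
  after f: (1 2 6 4)(3 5)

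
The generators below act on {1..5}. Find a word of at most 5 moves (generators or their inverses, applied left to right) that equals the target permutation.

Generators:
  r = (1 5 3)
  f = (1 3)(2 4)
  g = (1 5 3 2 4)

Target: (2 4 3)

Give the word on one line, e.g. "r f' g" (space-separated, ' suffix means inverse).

  after g: (1 5 3 2 4)
  after f': (1 5)(3 4)
  after r: (1 3 4)
  after f': (2 4 3)

g f' r f'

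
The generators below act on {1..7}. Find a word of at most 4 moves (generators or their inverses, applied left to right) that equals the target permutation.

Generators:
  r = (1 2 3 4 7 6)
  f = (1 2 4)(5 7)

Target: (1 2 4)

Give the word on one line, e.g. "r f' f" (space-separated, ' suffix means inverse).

  after f': (1 4 2)(5 7)
  after f': (1 2 4)

f' f'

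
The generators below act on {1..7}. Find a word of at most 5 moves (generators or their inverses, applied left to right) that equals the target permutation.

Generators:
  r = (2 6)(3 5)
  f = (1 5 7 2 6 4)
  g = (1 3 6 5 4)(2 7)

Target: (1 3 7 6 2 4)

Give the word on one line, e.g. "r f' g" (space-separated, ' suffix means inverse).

r f r'

  after r: (2 6)(3 5)
  after f: (1 5 3 7 2 4)
  after r': (1 3 7 6 2 4)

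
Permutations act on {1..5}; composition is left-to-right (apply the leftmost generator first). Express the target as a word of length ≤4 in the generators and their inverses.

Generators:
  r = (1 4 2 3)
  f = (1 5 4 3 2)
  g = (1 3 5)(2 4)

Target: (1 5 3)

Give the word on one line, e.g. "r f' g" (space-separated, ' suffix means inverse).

f r r

  after f: (1 5 4 3 2)
  after r: (1 5 2 4)
  after r: (1 5 3)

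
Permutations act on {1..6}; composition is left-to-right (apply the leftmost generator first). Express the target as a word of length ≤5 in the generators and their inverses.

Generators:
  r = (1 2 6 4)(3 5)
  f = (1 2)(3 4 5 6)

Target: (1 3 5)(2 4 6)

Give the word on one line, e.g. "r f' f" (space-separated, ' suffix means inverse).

  after f': (1 2)(3 6 5 4)
  after r: (1 6 3 4 5)
  after f': (1 5 2)
  after r': (1 3 5)(2 4 6)

f' r f' r'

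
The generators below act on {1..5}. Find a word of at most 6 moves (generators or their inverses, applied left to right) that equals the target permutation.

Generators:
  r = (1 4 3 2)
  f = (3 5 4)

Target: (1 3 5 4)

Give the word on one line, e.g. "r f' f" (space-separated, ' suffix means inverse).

r' f r' f' r

  after r': (1 2 3 4)
  after f: (1 2 5 4)
  after r': (1 3 4 2 5)
  after f': (1 4 2 3 5)
  after r: (1 3 5 4)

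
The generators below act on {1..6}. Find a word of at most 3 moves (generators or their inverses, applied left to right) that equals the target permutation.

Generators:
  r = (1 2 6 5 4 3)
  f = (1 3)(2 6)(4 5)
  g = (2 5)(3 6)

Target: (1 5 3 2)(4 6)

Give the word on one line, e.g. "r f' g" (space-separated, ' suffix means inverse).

f g r

  after f: (1 3)(2 6)(4 5)
  after g: (1 6 5 4 2 3)
  after r: (1 5 3 2)(4 6)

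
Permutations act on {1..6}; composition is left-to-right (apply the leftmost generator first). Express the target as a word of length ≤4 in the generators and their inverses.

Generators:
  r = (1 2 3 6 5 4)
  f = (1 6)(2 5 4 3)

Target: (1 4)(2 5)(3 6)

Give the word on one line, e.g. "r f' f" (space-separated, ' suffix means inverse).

r f f

  after r: (1 2 3 6 5 4)
  after f: (1 5 3)(4 6)
  after f: (1 4)(2 5)(3 6)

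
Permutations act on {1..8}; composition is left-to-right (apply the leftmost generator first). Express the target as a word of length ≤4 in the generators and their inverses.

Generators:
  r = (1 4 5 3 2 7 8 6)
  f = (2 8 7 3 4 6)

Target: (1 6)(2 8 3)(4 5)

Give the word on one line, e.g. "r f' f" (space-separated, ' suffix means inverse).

  after f': (2 6 4 3 7 8)
  after r': (1 6)(2 8 3)(4 5)

f' r'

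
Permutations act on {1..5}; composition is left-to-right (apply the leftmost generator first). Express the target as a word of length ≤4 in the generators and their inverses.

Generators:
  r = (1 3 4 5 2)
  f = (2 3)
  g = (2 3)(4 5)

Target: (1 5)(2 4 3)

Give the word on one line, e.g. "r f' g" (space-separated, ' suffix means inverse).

  after g': (2 3)(4 5)
  after f': (4 5)
  after r': (1 2 5 3)
  after r': (1 5)(2 4 3)

g' f' r' r'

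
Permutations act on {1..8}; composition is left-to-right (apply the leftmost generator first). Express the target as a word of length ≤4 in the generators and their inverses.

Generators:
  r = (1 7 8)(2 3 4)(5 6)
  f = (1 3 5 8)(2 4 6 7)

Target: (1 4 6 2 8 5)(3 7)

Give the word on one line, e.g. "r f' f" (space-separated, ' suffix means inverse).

r' r' f' f'

  after r': (1 8 7)(2 4 3)(5 6)
  after r': (1 7 8)(2 3 4)
  after f': (1 6 4 7 5 3 2)
  after f': (1 4 6 2 8 5)(3 7)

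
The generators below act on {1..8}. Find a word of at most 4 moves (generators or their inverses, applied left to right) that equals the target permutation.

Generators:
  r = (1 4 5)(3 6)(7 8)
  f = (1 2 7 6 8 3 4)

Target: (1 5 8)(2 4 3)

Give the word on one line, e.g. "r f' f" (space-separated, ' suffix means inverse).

r' f' f'

  after r': (1 5 4)(3 6)(7 8)
  after f': (1 5 3 7 6 8 2)
  after f': (1 5 8)(2 4 3)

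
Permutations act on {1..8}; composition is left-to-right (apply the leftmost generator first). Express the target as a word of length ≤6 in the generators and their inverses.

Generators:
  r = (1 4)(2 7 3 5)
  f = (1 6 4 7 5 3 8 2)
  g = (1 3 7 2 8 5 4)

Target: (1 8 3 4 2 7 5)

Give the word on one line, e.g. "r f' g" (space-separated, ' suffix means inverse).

  after g: (1 3 7 2 8 5 4)
  after r: (1 5)(2 8)
  after g': (1 8 7 3)(4 5)
  after r: (1 8 3 4 2 7 5)

g r g' r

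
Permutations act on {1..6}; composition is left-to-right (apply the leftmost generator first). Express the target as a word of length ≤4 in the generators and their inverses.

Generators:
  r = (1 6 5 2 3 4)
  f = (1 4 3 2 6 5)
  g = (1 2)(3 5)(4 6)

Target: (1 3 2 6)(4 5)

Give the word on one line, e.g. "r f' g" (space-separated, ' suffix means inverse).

  after g': (1 2)(3 5)(4 6)
  after r: (1 3 2 6)(4 5)

g' r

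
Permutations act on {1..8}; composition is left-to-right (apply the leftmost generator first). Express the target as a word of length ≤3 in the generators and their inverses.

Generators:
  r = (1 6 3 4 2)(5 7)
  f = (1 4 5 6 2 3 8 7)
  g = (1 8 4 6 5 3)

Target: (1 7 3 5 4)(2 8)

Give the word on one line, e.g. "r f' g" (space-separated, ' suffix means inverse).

f f r'

  after f: (1 4 5 6 2 3 8 7)
  after f: (1 5 2 8)(3 7 4 6)
  after r': (1 7 3 5 4)(2 8)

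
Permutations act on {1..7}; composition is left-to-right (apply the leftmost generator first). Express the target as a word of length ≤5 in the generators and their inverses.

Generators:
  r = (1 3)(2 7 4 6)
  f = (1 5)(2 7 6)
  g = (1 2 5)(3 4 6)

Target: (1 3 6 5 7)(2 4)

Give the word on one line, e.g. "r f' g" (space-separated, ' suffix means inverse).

f g r

  after f: (1 5)(2 7 6)
  after g: (2 7 3 4 6 5)
  after r: (1 3 6 5 7)(2 4)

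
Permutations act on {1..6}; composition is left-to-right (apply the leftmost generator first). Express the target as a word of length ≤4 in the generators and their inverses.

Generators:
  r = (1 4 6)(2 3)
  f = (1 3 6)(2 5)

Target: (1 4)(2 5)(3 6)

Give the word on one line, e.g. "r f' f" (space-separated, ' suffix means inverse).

  after f': (1 6 3)(2 5)
  after r: (2 5 3 4 6)
  after r: (1 4)(2 5)(3 6)

f' r r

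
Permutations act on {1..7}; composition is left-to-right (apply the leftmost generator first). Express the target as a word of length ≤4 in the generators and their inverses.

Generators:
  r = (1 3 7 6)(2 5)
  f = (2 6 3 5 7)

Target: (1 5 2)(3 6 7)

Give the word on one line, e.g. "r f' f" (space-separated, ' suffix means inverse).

f' r r f'

  after f': (2 7 5 3 6)
  after r: (1 3)(2 6 5 7)
  after r: (1 7 5 6 2)
  after f': (1 5 2)(3 6 7)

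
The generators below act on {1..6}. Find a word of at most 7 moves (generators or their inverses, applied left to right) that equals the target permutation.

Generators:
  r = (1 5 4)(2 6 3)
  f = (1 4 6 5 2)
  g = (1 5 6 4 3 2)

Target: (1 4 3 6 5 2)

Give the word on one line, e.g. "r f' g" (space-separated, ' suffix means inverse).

  after f': (1 2 5 6 4)
  after g': (1 3 4 2)
  after r: (1 2 5 4 6 3)
  after r: (1 6 2 4 3 5)
  after f': (1 4 3 6 5 2)

f' g' r r f'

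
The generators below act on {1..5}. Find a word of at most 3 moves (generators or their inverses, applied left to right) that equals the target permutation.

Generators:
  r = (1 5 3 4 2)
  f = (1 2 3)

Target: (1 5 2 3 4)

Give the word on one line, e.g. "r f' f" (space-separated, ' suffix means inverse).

  after r: (1 5 3 4 2)
  after f': (1 5 2 3 4)

r f'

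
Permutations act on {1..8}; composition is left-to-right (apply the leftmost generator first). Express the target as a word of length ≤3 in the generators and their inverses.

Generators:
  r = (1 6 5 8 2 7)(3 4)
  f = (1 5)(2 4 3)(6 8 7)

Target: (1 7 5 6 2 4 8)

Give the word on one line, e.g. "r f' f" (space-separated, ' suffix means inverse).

f f r'

  after f: (1 5)(2 4 3)(6 8 7)
  after f: (2 3 4)(6 7 8)
  after r': (1 7 5 6 2 4 8)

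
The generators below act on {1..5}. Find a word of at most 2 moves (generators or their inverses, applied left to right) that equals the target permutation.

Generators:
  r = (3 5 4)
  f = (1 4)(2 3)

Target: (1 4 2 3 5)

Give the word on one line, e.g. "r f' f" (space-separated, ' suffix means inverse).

  after r: (3 5 4)
  after f': (1 4 2 3 5)

r f'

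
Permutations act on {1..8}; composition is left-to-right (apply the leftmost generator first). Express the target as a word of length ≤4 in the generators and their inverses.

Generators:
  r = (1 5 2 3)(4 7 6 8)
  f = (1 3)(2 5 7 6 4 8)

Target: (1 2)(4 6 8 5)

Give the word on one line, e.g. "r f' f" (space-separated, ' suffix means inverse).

f r'

  after f: (1 3)(2 5 7 6 4 8)
  after r': (1 2)(4 6 8 5)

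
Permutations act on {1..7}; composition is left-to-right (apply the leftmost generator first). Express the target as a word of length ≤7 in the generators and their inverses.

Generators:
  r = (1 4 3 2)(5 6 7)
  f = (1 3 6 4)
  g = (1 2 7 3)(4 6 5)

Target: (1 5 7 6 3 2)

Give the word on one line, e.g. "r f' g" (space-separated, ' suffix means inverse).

  after f: (1 3 6 4)
  after g': (1 7 2)(3 4)(5 6)
  after r': (1 6 7 3)
  after r': (1 5 7 4)(2 3)
  after f': (1 5 7 6 3 2)

f g' r' r' f'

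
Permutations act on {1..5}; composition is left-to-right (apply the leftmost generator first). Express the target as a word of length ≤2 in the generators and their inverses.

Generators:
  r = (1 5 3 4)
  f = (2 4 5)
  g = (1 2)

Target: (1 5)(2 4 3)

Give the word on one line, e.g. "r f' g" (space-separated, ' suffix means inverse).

  after r': (1 4 3 5)
  after f: (1 5)(2 4 3)

r' f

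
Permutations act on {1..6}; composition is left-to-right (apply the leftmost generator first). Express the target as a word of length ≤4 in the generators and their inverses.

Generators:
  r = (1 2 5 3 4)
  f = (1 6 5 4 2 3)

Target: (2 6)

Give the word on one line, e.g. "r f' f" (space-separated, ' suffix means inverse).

  after r: (1 2 5 3 4)
  after f': (1 4 3 5 2 6)
  after r: (2 6)

r f' r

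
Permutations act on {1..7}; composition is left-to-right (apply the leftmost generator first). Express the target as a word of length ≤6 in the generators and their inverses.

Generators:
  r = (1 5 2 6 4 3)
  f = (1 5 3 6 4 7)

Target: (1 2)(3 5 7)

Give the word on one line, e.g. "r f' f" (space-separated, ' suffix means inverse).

f' r f' f' r'

  after f': (1 7 4 6 3 5)
  after r: (1 7 3 2 6)
  after f': (1 4 6 7 5)(2 3)
  after f': (1 6 4 3 2 5 7)
  after r': (1 2)(3 5 7)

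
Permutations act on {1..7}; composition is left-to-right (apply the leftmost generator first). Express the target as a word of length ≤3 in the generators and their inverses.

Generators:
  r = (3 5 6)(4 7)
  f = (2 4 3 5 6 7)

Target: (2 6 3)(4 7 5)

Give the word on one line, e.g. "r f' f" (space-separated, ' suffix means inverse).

  after f': (2 7 6 5 3 4)
  after f': (2 6 3)(4 7 5)

f' f'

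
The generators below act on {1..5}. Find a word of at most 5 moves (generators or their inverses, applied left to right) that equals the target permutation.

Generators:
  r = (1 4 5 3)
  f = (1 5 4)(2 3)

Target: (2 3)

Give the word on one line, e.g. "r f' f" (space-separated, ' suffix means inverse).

  after r': (1 3 5 4)
  after f: (1 2 3 4 5)
  after f: (1 3)
  after r': (1 5 4)
  after f': (2 3)

r' f f r' f'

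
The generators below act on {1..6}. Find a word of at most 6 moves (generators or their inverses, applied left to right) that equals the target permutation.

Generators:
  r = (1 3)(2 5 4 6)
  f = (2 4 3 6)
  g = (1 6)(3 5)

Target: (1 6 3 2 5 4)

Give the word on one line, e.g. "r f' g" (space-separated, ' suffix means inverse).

  after g: (1 6)(3 5)
  after f: (1 2 4 3 5 6)
  after g': (1 2 4 5)
  after g': (1 2 4 3 5 6)
  after r': (1 6 3 2 5 4)

g f g' g' r'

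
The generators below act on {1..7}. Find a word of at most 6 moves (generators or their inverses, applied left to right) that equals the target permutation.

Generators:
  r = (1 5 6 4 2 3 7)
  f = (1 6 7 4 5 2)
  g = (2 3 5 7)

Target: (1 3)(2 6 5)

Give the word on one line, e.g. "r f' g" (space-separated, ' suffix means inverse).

  after g': (2 7 5 3)
  after r: (1 5 7 6 4 2)
  after g': (1 3 2)(4 7 6)
  after f: (1 3)(2 6 5)

g' r g' f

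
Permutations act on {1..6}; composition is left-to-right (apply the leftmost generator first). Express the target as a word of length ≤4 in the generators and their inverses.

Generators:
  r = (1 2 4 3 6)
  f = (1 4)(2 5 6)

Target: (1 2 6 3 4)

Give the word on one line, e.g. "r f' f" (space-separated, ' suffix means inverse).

  after f: (1 4)(2 5 6)
  after r: (1 3 6 4 2 5)
  after r: (1 6 3)(2 5)
  after f: (1 2 6 3 4)

f r r f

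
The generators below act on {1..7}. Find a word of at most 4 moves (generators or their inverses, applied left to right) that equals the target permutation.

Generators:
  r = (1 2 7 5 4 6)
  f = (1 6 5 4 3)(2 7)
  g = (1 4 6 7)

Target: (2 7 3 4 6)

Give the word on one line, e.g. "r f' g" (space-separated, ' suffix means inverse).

  after f': (1 3 4 5 6)(2 7)
  after r': (1 3 5 4 7)
  after g: (1 3 5 6 7 4)
  after f: (2 7 3 4 6)

f' r' g f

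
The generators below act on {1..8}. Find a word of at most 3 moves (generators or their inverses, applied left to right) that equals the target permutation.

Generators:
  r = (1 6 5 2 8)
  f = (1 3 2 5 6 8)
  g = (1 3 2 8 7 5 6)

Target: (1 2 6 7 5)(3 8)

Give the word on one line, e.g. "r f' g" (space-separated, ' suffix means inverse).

f g

  after f: (1 3 2 5 6 8)
  after g: (1 2 6 7 5)(3 8)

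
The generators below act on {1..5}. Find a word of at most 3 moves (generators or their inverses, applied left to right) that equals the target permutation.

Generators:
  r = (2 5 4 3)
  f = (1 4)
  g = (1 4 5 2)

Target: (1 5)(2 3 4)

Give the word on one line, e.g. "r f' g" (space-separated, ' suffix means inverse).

r' f g

  after r': (2 3 4 5)
  after f: (1 4 5 2 3)
  after g: (1 5)(2 3 4)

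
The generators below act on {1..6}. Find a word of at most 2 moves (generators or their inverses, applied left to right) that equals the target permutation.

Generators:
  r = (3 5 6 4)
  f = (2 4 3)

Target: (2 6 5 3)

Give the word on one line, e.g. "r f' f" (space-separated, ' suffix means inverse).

f r'

  after f: (2 4 3)
  after r': (2 6 5 3)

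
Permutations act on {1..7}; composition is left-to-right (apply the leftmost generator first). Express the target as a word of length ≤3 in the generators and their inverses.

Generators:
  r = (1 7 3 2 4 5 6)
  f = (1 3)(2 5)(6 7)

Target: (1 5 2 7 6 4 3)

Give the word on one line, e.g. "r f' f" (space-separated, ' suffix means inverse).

r' r'

  after r': (1 6 5 4 2 3 7)
  after r': (1 5 2 7 6 4 3)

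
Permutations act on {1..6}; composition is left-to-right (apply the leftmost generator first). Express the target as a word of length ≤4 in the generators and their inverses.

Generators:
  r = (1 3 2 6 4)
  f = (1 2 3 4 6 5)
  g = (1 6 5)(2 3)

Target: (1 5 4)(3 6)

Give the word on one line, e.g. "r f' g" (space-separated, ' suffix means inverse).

g' r

  after g': (1 5 6)(2 3)
  after r: (1 5 4)(3 6)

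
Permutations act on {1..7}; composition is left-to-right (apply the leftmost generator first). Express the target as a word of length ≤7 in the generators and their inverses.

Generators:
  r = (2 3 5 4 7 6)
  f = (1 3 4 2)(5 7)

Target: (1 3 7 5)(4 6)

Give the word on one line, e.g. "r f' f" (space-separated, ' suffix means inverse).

r' f f f r

  after r': (2 6 7 4 5 3)
  after f: (1 3)(2 6 5 4 7)
  after f: (1 4 5 2 6 7)
  after f: (1 2 6 5)(3 4 7)
  after r: (1 3 7 5)(4 6)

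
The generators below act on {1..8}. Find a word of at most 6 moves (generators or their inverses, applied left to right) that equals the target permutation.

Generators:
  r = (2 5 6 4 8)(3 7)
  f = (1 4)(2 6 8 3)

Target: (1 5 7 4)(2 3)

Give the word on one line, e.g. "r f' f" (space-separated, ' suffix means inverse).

  after f': (1 4)(2 3 8 6)
  after r: (1 8 4)(2 7 3)(5 6)
  after f: (1 3 6 5 8)(2 7)
  after f: (1 2 7 6 5 3 8 4)
  after r: (1 5 7 4)(2 3)

f' r f f r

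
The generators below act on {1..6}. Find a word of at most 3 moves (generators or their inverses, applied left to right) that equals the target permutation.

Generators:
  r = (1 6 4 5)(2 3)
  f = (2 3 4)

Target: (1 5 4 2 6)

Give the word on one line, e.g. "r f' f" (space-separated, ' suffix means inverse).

  after f': (2 4 3)
  after r': (1 5 4 2 6)

f' r'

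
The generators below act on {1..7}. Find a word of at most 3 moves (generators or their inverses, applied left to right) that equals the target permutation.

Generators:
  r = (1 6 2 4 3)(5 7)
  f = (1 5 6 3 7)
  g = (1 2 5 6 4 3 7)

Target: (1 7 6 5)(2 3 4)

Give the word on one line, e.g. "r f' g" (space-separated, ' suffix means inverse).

  after r': (1 3 4 2 6)(5 7)
  after f: (1 7 6 5)(2 3 4)

r' f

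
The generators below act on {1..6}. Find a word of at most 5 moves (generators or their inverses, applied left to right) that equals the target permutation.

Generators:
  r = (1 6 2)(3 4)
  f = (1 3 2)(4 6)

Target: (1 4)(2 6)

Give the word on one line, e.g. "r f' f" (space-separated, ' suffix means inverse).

f f r' f'

  after f: (1 3 2)(4 6)
  after f: (1 2 3)
  after r': (1 6)(2 4 3)
  after f': (1 4)(2 6)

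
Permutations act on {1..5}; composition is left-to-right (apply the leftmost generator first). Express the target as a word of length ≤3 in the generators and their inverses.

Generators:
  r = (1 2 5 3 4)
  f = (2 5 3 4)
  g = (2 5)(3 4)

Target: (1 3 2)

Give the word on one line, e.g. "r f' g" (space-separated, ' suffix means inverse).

  after r': (1 4 3 5 2)
  after g: (1 3 2)

r' g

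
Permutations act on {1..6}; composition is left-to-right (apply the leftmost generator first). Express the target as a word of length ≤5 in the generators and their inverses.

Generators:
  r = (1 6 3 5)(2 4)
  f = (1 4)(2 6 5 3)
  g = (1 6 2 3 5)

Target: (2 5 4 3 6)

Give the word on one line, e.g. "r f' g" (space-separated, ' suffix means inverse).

  after f: (1 4)(2 6 5 3)
  after f: (2 5)(3 6)
  after r': (1 5 4 2 3)
  after g: (2 5 4 3 6)

f f r' g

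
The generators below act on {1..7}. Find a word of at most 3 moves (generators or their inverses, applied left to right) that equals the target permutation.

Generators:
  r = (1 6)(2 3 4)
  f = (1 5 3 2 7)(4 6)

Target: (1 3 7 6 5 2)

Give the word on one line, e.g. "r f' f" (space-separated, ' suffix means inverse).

r' f r'

  after r': (1 6)(2 4 3)
  after f: (1 4 2 6 5 3 7)
  after r': (1 3 7 6 5 2)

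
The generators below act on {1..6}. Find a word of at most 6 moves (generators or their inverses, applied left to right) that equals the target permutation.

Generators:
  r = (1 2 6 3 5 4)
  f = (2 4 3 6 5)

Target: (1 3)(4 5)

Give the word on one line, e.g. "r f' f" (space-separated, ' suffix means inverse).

r f r' f' f'

  after r: (1 2 6 3 5 4)
  after f: (1 4)(2 5 3)
  after r': (1 5 6 2 3)
  after f': (1 6 5 3)(2 4)
  after f': (1 3)(4 5)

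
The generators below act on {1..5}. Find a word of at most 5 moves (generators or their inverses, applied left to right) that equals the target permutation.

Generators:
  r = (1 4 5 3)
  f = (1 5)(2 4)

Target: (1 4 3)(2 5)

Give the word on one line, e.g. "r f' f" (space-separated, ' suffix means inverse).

  after f': (1 5)(2 4)
  after r: (1 3)(2 5 4)
  after f: (1 3 5 2)
  after r': (1 5 2 3 4)
  after r': (1 4 3)(2 5)

f' r f r' r'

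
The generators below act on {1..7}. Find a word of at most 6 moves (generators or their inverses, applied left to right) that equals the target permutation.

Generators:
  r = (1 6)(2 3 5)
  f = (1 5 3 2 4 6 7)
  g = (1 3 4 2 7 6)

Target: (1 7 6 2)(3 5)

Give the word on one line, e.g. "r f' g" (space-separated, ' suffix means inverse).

f g' g' r g

  after f: (1 5 3 2 4 6 7)
  after g': (1 5)(2 3 4 7 6)
  after g': (1 5 6 4 2)
  after r: (1 2 6 4 3 5)
  after g: (1 7 6 2)(3 5)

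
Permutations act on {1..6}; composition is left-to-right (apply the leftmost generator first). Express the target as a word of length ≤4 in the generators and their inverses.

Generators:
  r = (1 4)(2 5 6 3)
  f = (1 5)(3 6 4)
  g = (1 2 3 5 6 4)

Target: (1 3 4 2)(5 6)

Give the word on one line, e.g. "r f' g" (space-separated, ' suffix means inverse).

f r f'

  after f: (1 5)(3 6 4)
  after r: (1 6)(2 5 4)
  after f': (1 3 4 2)(5 6)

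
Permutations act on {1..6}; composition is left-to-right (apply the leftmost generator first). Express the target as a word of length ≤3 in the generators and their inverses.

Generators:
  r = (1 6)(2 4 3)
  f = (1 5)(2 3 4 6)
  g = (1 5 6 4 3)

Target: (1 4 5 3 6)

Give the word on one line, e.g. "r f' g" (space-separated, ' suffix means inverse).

g' g'

  after g': (1 3 4 6 5)
  after g': (1 4 5 3 6)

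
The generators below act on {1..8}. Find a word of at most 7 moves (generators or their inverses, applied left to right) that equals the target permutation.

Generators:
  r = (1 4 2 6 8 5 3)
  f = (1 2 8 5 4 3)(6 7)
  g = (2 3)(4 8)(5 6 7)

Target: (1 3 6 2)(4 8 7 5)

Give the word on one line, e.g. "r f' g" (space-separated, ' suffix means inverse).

  after r': (1 3 5 8 6 2 4)
  after g': (1 2 8 5 4)(3 7 6)
  after r': (1 4 3 7 2 6 5)
  after r': (3 7 4 5)(6 8)
  after f': (1 3 6 2)(4 8 7 5)

r' g' r' r' f'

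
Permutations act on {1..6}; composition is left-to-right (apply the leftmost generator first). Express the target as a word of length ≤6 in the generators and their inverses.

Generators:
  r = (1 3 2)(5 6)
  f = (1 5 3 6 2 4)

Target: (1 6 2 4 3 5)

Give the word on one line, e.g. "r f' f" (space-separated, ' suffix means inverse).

f r f r' f

  after f: (1 5 3 6 2 4)
  after r: (1 6)(2 4 3 5)
  after f: (1 2)(4 6 5)
  after r': (1 3)(4 5)
  after f: (1 6 2 4 3 5)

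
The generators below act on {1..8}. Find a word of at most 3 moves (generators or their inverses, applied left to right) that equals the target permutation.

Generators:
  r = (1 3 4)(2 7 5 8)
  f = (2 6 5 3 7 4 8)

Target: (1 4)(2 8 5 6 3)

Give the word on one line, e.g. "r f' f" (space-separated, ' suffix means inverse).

  after r: (1 3 4)(2 7 5 8)
  after f: (1 7 3 8 6 5 2 4)
  after f: (1 4)(2 8 5 6 3)

r f f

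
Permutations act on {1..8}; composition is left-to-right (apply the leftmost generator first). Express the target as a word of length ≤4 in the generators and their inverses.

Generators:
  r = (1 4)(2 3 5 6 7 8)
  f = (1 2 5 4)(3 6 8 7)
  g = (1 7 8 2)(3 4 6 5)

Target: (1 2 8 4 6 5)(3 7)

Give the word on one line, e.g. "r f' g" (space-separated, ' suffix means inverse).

g' g' r

  after g': (1 2 8 7)(3 5 6 4)
  after g': (1 8)(2 7)(3 6)(4 5)
  after r: (1 2 8 4 6 5)(3 7)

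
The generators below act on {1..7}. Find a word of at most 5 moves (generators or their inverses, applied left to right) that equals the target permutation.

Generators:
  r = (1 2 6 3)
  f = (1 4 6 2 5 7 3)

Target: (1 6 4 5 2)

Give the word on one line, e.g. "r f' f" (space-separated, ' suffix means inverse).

r f r f' f'

  after r: (1 2 6 3)
  after f: (1 5 7 3 4 6)
  after r: (1 5 7)(2 6)(3 4)
  after f': (1 2 4 7 3)
  after f': (1 6 4 5 2)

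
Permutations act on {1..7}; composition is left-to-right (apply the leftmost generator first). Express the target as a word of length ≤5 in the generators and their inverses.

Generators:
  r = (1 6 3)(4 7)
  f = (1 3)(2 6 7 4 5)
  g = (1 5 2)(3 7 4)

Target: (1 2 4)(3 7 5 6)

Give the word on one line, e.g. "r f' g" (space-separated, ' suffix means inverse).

  after f: (1 3)(2 6 7 4 5)
  after g': (1 4)(2 6 3)
  after f: (1 5 2 7 4 3 6)
  after f: (1 2 4)(3 7 5 6)

f g' f f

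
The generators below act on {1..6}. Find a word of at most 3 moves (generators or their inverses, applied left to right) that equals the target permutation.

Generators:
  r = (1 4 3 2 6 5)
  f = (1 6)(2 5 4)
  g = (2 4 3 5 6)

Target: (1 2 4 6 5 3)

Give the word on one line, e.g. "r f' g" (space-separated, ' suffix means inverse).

  after g: (2 4 3 5 6)
  after r: (1 4 2 3)
  after g': (1 2 4 6 5 3)

g r g'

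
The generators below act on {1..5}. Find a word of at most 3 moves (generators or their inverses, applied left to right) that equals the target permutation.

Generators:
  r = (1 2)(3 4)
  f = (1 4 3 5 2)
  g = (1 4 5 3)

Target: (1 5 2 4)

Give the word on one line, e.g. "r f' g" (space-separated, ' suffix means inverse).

f g

  after f: (1 4 3 5 2)
  after g: (1 5 2 4)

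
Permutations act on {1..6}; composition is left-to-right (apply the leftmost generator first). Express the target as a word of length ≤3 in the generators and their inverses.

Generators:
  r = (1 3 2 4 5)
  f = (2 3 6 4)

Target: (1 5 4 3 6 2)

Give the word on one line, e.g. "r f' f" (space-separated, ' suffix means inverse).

  after f: (2 3 6 4)
  after r': (1 5 4 3 6 2)

f r'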